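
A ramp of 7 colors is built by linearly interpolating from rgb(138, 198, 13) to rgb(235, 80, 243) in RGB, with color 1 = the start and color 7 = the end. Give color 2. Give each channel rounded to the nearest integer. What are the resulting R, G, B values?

(154, 178, 51)

With 7 swatches and endpoints inclusive, swatch 2 sits at t = (2 − 1)/(7 − 1) = 1/6 ≈ 0.1667.
R = 138 + 0.1667 × (235 − 138) = 154.17 → 154
G = 198 + 0.1667 × (80 − 198) = 178.329 → 178
B = 13 + 0.1667 × (243 − 13) = 51.341 → 51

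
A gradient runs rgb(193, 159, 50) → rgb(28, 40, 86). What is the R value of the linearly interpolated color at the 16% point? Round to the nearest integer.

167

R = 193 + 0.16 × (28 − 193) = 166.6 → 167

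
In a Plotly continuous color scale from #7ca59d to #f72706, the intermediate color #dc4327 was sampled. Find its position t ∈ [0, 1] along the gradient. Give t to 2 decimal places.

0.78

Invert the lerp on the B channel (largest span, 151): t = (39 − 157) / (6 − 157) = -118/-151 = 0.78146.
Check on R: (220 − 124)/(247 − 124) = 0.7805 ✓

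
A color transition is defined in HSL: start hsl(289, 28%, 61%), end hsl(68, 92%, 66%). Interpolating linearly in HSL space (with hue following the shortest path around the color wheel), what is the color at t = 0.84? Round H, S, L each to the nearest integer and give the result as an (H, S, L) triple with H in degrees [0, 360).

Hue: 68 − 289 = -221°, but |-221| > 180 so the shorter arc goes the other way: Δh = -221 + 360 = 139°.
H = 289 + 0.84 × (139) = 405.76 → 406 → 406 mod 360 = 46°
S = 28 + 0.84 × (92 − 28) = 81.76 → 82%
L = 61 + 0.84 × (66 − 61) = 65.2 → 65%

(46, 82, 65)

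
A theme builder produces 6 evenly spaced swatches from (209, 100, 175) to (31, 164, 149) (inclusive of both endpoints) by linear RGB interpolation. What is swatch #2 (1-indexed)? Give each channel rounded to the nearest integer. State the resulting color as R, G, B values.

(173, 113, 170)

With 6 swatches and endpoints inclusive, swatch 2 sits at t = (2 − 1)/(6 − 1) = 1/5 ≈ 0.2.
R = 209 + 0.2 × (31 − 209) = 173.4 → 173
G = 100 + 0.2 × (164 − 100) = 112.8 → 113
B = 175 + 0.2 × (149 − 175) = 169.8 → 170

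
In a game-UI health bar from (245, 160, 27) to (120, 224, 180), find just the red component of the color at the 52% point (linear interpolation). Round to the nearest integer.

180

R = 245 + 0.52 × (120 − 245) = 180 → 180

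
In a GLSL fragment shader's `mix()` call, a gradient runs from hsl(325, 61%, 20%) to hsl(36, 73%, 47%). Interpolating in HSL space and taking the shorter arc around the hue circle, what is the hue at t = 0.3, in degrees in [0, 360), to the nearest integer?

Hue: 36 − 325 = -289°, but |-289| > 180 so the shorter arc goes the other way: Δh = -289 + 360 = 71°.
H = 325 + 0.3 × (71) = 346.3 → 346°

346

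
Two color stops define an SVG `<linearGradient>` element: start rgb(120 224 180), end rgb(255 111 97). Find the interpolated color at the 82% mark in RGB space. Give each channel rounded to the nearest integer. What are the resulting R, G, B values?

82% corresponds to t = 0.82.
R = 120 + 0.82 × (255 − 120) = 120 + 0.82 × 135 = 230.7 → 231
G = 224 + 0.82 × (111 − 224) = 224 + 0.82 × -113 = 131.34 → 131
B = 180 + 0.82 × (97 − 180) = 180 + 0.82 × -83 = 111.94 → 112

(231, 131, 112)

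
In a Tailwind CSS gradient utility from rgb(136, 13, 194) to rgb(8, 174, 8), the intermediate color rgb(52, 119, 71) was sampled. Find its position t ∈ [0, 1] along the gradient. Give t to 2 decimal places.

0.66

Invert the lerp on the B channel (largest span, 186): t = (71 − 194) / (8 − 194) = -123/-186 = 0.66129.
Check on R: (52 − 136)/(8 − 136) = 0.6562 ✓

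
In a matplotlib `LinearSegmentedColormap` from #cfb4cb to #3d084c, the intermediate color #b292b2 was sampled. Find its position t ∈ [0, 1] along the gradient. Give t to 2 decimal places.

Invert the lerp on the G channel (largest span, 172): t = (146 − 180) / (8 − 180) = -34/-172 = 0.19767.
Check on R: (178 − 207)/(61 − 207) = 0.1986 ✓

0.20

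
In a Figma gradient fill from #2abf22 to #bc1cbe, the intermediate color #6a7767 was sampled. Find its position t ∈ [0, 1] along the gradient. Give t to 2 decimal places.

0.44

Invert the lerp on the G channel (largest span, 163): t = (119 − 191) / (28 − 191) = -72/-163 = 0.44172.
Check on R: (106 − 42)/(188 − 42) = 0.4384 ✓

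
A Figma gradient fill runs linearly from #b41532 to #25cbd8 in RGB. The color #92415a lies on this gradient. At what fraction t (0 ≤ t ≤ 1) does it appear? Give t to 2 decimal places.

0.24

Invert the lerp on the G channel (largest span, 182): t = (65 − 21) / (203 − 21) = 44/182 = 0.24176.
Check on R: (146 − 180)/(37 − 180) = 0.2378 ✓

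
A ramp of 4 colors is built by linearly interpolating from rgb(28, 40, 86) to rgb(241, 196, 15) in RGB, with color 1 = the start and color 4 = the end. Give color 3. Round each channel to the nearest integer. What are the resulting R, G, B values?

(170, 144, 39)

With 4 swatches and endpoints inclusive, swatch 3 sits at t = (3 − 1)/(4 − 1) = 2/3 ≈ 0.6667.
R = 28 + 0.6667 × (241 − 28) = 170.007 → 170
G = 40 + 0.6667 × (196 − 40) = 144.005 → 144
B = 86 + 0.6667 × (15 − 86) = 38.664 → 39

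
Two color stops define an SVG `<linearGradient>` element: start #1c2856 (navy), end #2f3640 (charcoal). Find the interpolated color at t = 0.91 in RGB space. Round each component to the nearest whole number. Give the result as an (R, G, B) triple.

(45, 53, 66)

#1c2856 → (28, 40, 86); #2f3640 → (47, 54, 64).
R = 28 + 0.91 × (47 − 28) = 28 + 0.91 × 19 = 45.29 → 45
G = 40 + 0.91 × (54 − 40) = 40 + 0.91 × 14 = 52.74 → 53
B = 86 + 0.91 × (64 − 86) = 86 + 0.91 × -22 = 65.98 → 66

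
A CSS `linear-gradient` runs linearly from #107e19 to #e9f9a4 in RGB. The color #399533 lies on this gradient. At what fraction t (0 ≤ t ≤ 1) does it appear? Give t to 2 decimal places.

Invert the lerp on the R channel (largest span, 217): t = (57 − 16) / (233 − 16) = 41/217 = 0.18894.
Check on G: (149 − 126)/(249 − 126) = 0.187 ✓

0.19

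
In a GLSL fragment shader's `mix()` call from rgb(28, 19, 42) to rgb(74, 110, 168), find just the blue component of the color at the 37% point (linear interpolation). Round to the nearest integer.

B = 42 + 0.37 × (168 − 42) = 88.62 → 89

89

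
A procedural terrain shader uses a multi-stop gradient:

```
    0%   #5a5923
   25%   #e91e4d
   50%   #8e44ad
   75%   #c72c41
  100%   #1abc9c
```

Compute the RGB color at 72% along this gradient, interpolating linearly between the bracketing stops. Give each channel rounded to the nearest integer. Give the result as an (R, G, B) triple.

72% lies between the 50% and 75% stops, so the local fraction is t = (72 − 50)/(75 − 50) = 22/25 ≈ 0.88.
#8e44ad → (142, 68, 173); #c72c41 → (199, 44, 65).
R = 142 + 0.88 × (199 − 142) = 192.16 → 192
G = 68 + 0.88 × (44 − 68) = 46.88 → 47
B = 173 + 0.88 × (65 − 173) = 77.96 → 78

(192, 47, 78)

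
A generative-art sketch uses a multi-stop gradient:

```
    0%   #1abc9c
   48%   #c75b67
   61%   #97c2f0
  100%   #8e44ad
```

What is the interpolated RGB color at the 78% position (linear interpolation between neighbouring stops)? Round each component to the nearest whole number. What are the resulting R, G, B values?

(147, 139, 211)

78% lies between the 61% and 100% stops, so the local fraction is t = (78 − 61)/(100 − 61) = 17/39 ≈ 0.4359.
#97c2f0 → (151, 194, 240); #8e44ad → (142, 68, 173).
R = 151 + 0.4359 × (142 − 151) = 147.077 → 147
G = 194 + 0.4359 × (68 − 194) = 139.077 → 139
B = 240 + 0.4359 × (173 − 240) = 210.795 → 211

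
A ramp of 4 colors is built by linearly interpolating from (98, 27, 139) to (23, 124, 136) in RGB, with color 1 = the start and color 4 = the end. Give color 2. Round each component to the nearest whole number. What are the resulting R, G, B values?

With 4 swatches and endpoints inclusive, swatch 2 sits at t = (2 − 1)/(4 − 1) = 1/3 ≈ 0.3333.
R = 98 + 0.3333 × (23 − 98) = 73.002 → 73
G = 27 + 0.3333 × (124 − 27) = 59.33 → 59
B = 139 + 0.3333 × (136 − 139) = 138 → 138

(73, 59, 138)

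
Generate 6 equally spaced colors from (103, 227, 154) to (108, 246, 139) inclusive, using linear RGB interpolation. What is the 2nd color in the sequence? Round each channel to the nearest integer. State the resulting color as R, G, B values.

(104, 231, 151)

With 6 swatches and endpoints inclusive, swatch 2 sits at t = (2 − 1)/(6 − 1) = 1/5 ≈ 0.2.
R = 103 + 0.2 × (108 − 103) = 104 → 104
G = 227 + 0.2 × (246 − 227) = 230.8 → 231
B = 154 + 0.2 × (139 − 154) = 151 → 151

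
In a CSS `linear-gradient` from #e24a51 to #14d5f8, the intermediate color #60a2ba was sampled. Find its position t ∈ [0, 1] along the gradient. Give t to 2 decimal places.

Invert the lerp on the R channel (largest span, 206): t = (96 − 226) / (20 − 226) = -130/-206 = 0.63107.
Check on G: (162 − 74)/(213 − 74) = 0.6331 ✓

0.63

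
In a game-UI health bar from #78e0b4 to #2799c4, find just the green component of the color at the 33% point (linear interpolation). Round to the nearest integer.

201

G₁ = 224 (from #78e0b4), G₂ = 153 (from #2799c4).
G = 224 + 0.33 × (153 − 224) = 200.57 → 201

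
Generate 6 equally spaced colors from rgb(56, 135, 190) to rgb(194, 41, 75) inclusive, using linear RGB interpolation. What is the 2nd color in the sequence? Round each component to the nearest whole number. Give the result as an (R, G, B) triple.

(84, 116, 167)

With 6 swatches and endpoints inclusive, swatch 2 sits at t = (2 − 1)/(6 − 1) = 1/5 ≈ 0.2.
R = 56 + 0.2 × (194 − 56) = 83.6 → 84
G = 135 + 0.2 × (41 − 135) = 116.2 → 116
B = 190 + 0.2 × (75 − 190) = 167 → 167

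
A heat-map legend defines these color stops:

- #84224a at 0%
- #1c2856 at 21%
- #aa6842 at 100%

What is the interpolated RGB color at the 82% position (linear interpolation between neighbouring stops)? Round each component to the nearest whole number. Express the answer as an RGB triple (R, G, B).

(138, 89, 71)

82% lies between the 21% and 100% stops, so the local fraction is t = (82 − 21)/(100 − 21) = 61/79 ≈ 0.7722.
#1c2856 → (28, 40, 86); #aa6842 → (170, 104, 66).
R = 28 + 0.7722 × (170 − 28) = 137.652 → 138
G = 40 + 0.7722 × (104 − 40) = 89.421 → 89
B = 86 + 0.7722 × (66 − 86) = 70.556 → 71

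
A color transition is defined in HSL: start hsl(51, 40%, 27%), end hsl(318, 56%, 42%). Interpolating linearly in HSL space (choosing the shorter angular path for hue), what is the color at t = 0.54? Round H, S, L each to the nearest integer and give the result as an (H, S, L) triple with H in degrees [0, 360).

Hue: 318 − 51 = 267°, but |267| > 180 so the shorter arc goes the other way: Δh = 267 − 360 = -93°.
H = 51 + 0.54 × (-93) = 0.78 → 1°
S = 40 + 0.54 × (56 − 40) = 48.64 → 49%
L = 27 + 0.54 × (42 − 27) = 35.1 → 35%

(1, 49, 35)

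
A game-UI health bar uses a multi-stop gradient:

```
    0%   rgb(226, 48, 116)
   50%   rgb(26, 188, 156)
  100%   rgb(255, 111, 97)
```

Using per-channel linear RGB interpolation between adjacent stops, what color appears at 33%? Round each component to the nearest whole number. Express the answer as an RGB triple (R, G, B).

(94, 140, 142)

33% lies between the 0% and 50% stops, so the local fraction is t = (33 − 0)/(50 − 0) = 33/50 ≈ 0.66.
R = 226 + 0.66 × (26 − 226) = 94 → 94
G = 48 + 0.66 × (188 − 48) = 140.4 → 140
B = 116 + 0.66 × (156 − 116) = 142.4 → 142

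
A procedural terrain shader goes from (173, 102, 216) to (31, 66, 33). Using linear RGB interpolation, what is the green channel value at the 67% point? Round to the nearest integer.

G = 102 + 0.67 × (66 − 102) = 77.88 → 78

78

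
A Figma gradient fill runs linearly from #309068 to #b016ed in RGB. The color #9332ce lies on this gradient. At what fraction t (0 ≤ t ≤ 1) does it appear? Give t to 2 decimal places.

0.77

Invert the lerp on the B channel (largest span, 133): t = (206 − 104) / (237 − 104) = 102/133 = 0.76692.
Check on R: (147 − 48)/(176 − 48) = 0.7734 ✓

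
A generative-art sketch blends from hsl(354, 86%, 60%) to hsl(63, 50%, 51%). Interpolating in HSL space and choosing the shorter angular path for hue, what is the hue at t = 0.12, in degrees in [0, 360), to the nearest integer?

Hue: 63 − 354 = -291°, but |-291| > 180 so the shorter arc goes the other way: Δh = -291 + 360 = 69°.
H = 354 + 0.12 × (69) = 362.28 → 362 → 362 mod 360 = 2°

2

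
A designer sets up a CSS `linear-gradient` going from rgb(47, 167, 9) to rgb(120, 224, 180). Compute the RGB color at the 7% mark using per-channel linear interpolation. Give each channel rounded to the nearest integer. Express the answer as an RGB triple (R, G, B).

(52, 171, 21)

7% corresponds to t = 0.07.
R = 47 + 0.07 × (120 − 47) = 47 + 0.07 × 73 = 52.11 → 52
G = 167 + 0.07 × (224 − 167) = 167 + 0.07 × 57 = 170.99 → 171
B = 9 + 0.07 × (180 − 9) = 9 + 0.07 × 171 = 20.97 → 21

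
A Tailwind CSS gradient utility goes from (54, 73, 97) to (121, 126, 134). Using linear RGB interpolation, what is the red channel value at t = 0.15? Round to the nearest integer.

R = 54 + 0.15 × (121 − 54) = 64.05 → 64

64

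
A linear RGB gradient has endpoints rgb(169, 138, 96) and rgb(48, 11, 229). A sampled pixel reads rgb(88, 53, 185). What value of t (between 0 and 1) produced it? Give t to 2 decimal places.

Invert the lerp on the B channel (largest span, 133): t = (185 − 96) / (229 − 96) = 89/133 = 0.66917.
Check on R: (88 − 169)/(48 − 169) = 0.6694 ✓

0.67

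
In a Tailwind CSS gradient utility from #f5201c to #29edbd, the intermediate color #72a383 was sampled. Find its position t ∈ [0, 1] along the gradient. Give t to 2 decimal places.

0.64

Invert the lerp on the G channel (largest span, 205): t = (163 − 32) / (237 − 32) = 131/205 = 0.63902.
Check on R: (114 − 245)/(41 − 245) = 0.6422 ✓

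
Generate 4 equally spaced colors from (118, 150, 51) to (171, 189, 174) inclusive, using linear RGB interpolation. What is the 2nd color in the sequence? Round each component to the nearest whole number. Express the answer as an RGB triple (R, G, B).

With 4 swatches and endpoints inclusive, swatch 2 sits at t = (2 − 1)/(4 − 1) = 1/3 ≈ 0.3333.
R = 118 + 0.3333 × (171 − 118) = 135.665 → 136
G = 150 + 0.3333 × (189 − 150) = 162.999 → 163
B = 51 + 0.3333 × (174 − 51) = 91.996 → 92

(136, 163, 92)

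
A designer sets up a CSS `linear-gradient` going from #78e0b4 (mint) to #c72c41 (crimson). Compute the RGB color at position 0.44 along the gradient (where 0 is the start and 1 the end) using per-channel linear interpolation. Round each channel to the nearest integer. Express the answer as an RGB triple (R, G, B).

#78e0b4 → (120, 224, 180); #c72c41 → (199, 44, 65).
R = 120 + 0.44 × (199 − 120) = 120 + 0.44 × 79 = 154.76 → 155
G = 224 + 0.44 × (44 − 224) = 224 + 0.44 × -180 = 144.8 → 145
B = 180 + 0.44 × (65 − 180) = 180 + 0.44 × -115 = 129.4 → 129

(155, 145, 129)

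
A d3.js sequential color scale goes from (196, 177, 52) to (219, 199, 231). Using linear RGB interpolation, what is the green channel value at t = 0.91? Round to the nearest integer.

197

G = 177 + 0.91 × (199 − 177) = 197.02 → 197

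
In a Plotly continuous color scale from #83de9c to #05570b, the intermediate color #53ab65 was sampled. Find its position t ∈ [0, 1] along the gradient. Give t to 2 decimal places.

0.38

Invert the lerp on the B channel (largest span, 145): t = (101 − 156) / (11 − 156) = -55/-145 = 0.37931.
Check on R: (83 − 131)/(5 − 131) = 0.381 ✓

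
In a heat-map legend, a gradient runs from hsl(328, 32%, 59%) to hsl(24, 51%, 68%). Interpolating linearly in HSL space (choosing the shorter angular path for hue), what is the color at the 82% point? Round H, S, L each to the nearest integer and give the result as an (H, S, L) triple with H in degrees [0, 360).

Hue: 24 − 328 = -304°, but |-304| > 180 so the shorter arc goes the other way: Δh = -304 + 360 = 56°.
H = 328 + 0.82 × (56) = 373.92 → 374 → 374 mod 360 = 14°
S = 32 + 0.82 × (51 − 32) = 47.58 → 48%
L = 59 + 0.82 × (68 − 59) = 66.38 → 66%

(14, 48, 66)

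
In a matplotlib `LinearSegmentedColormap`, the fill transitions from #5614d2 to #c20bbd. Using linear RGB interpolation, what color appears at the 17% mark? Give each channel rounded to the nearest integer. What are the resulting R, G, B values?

#5614d2 → (86, 20, 210); #c20bbd → (194, 11, 189).
17% corresponds to t = 0.17.
R = 86 + 0.17 × (194 − 86) = 86 + 0.17 × 108 = 104.36 → 104
G = 20 + 0.17 × (11 − 20) = 20 + 0.17 × -9 = 18.47 → 18
B = 210 + 0.17 × (189 − 210) = 210 + 0.17 × -21 = 206.43 → 206

(104, 18, 206)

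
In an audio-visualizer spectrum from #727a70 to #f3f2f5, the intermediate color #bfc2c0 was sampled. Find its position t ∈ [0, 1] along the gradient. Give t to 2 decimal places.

0.60

Invert the lerp on the B channel (largest span, 133): t = (192 − 112) / (245 − 112) = 80/133 = 0.6015.
Check on R: (191 − 114)/(243 − 114) = 0.5969 ✓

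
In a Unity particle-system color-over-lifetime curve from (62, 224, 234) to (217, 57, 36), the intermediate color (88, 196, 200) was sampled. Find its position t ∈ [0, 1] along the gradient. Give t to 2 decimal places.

0.17

Invert the lerp on the B channel (largest span, 198): t = (200 − 234) / (36 − 234) = -34/-198 = 0.17172.
Check on R: (88 − 62)/(217 − 62) = 0.1677 ✓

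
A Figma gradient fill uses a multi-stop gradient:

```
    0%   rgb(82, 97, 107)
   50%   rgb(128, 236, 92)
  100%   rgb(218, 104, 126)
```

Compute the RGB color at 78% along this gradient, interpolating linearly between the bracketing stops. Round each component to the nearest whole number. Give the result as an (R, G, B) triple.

(178, 162, 111)

78% lies between the 50% and 100% stops, so the local fraction is t = (78 − 50)/(100 − 50) = 28/50 ≈ 0.56.
R = 128 + 0.56 × (218 − 128) = 178.4 → 178
G = 236 + 0.56 × (104 − 236) = 162.08 → 162
B = 92 + 0.56 × (126 − 92) = 111.04 → 111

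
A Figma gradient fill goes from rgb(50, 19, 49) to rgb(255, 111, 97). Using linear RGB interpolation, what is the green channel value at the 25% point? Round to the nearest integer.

G = 19 + 0.25 × (111 − 19) = 42 → 42

42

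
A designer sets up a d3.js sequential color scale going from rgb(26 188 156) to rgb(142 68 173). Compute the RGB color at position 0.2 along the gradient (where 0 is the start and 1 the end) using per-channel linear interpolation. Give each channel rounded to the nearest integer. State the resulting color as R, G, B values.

R = 26 + 0.2 × (142 − 26) = 26 + 0.2 × 116 = 49.2 → 49
G = 188 + 0.2 × (68 − 188) = 188 + 0.2 × -120 = 164 → 164
B = 156 + 0.2 × (173 − 156) = 156 + 0.2 × 17 = 159.4 → 159
So the blended color is (49, 164, 159), about #31a49f.

(49, 164, 159)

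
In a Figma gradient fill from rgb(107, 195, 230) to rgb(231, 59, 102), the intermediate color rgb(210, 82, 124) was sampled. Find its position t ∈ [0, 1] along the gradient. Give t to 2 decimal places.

Invert the lerp on the G channel (largest span, 136): t = (82 − 195) / (59 − 195) = -113/-136 = 0.83088.
Check on R: (210 − 107)/(231 − 107) = 0.8306 ✓

0.83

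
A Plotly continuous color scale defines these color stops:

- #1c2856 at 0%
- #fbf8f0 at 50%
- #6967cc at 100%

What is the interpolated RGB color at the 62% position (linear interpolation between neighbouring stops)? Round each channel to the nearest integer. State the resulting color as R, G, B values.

62% lies between the 50% and 100% stops, so the local fraction is t = (62 − 50)/(100 − 50) = 12/50 ≈ 0.24.
#fbf8f0 → (251, 248, 240); #6967cc → (105, 103, 204).
R = 251 + 0.24 × (105 − 251) = 215.96 → 216
G = 248 + 0.24 × (103 − 248) = 213.2 → 213
B = 240 + 0.24 × (204 − 240) = 231.36 → 231

(216, 213, 231)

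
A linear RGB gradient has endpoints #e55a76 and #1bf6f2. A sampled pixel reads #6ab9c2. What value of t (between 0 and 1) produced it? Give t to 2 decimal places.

0.61

Invert the lerp on the R channel (largest span, 202): t = (106 − 229) / (27 − 229) = -123/-202 = 0.60891.
Check on G: (185 − 90)/(246 − 90) = 0.609 ✓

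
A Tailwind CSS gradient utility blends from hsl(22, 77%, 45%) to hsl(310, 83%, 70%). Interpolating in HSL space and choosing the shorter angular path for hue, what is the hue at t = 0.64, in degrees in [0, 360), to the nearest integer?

336

Hue: 310 − 22 = 288°, but |288| > 180 so the shorter arc goes the other way: Δh = 288 − 360 = -72°.
H = 22 + 0.64 × (-72) = -24.08 → -24 → -24 mod 360 = 336°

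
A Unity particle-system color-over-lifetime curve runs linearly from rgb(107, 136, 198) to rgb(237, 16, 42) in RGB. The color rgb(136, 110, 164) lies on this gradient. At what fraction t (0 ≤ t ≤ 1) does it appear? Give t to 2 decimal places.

Invert the lerp on the B channel (largest span, 156): t = (164 − 198) / (42 − 198) = -34/-156 = 0.21795.
Check on R: (136 − 107)/(237 − 107) = 0.2231 ✓

0.22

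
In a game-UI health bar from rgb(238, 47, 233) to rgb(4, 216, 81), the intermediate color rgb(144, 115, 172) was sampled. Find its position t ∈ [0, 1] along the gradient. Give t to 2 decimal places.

0.40

Invert the lerp on the R channel (largest span, 234): t = (144 − 238) / (4 − 238) = -94/-234 = 0.40171.
Check on G: (115 − 47)/(216 − 47) = 0.4024 ✓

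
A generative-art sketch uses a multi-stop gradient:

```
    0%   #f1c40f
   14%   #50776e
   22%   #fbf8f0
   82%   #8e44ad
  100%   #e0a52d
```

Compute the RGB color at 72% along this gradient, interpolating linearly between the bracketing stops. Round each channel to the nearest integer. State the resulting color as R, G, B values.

(160, 98, 184)

72% lies between the 22% and 82% stops, so the local fraction is t = (72 − 22)/(82 − 22) = 50/60 ≈ 0.8333.
#fbf8f0 → (251, 248, 240); #8e44ad → (142, 68, 173).
R = 251 + 0.8333 × (142 − 251) = 160.17 → 160
G = 248 + 0.8333 × (68 − 248) = 98.006 → 98
B = 240 + 0.8333 × (173 − 240) = 184.169 → 184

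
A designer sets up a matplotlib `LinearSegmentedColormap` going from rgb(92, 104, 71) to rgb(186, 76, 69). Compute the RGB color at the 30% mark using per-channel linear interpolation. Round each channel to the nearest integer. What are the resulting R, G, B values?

(120, 96, 70)

30% corresponds to t = 0.3.
R = 92 + 0.3 × (186 − 92) = 92 + 0.3 × 94 = 120.2 → 120
G = 104 + 0.3 × (76 − 104) = 104 + 0.3 × -28 = 95.6 → 96
B = 71 + 0.3 × (69 − 71) = 71 + 0.3 × -2 = 70.4 → 70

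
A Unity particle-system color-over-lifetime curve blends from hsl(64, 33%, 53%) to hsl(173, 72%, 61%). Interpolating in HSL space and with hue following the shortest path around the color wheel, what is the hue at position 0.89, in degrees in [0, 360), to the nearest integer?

Hue arc: Δh = 173 − 64 = 109° (|Δh| ≤ 180, already the shorter path).
H = 64 + 0.89 × (109) = 161.01 → 161°

161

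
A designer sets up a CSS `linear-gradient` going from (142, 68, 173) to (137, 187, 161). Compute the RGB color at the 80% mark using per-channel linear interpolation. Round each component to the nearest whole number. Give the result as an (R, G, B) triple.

(138, 163, 163)

80% corresponds to t = 0.8.
R = 142 + 0.8 × (137 − 142) = 142 + 0.8 × -5 = 138 → 138
G = 68 + 0.8 × (187 − 68) = 68 + 0.8 × 119 = 163.2 → 163
B = 173 + 0.8 × (161 − 173) = 173 + 0.8 × -12 = 163.4 → 163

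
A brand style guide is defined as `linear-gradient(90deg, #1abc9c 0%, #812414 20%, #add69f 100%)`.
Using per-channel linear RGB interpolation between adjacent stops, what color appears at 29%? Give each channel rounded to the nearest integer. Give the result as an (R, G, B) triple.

29% lies between the 20% and 100% stops, so the local fraction is t = (29 − 20)/(100 − 20) = 9/80 ≈ 0.1125.
#812414 → (129, 36, 20); #add69f → (173, 214, 159).
R = 129 + 0.1125 × (173 − 129) = 133.95 → 134
G = 36 + 0.1125 × (214 − 36) = 56.025 → 56
B = 20 + 0.1125 × (159 − 20) = 35.638 → 36

(134, 56, 36)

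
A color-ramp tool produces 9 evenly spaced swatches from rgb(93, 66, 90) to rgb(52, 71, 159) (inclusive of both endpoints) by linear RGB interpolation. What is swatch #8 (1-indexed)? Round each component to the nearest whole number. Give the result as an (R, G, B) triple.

(57, 70, 150)

With 9 swatches and endpoints inclusive, swatch 8 sits at t = (8 − 1)/(9 − 1) = 7/8 ≈ 0.875.
R = 93 + 0.875 × (52 − 93) = 57.125 → 57
G = 66 + 0.875 × (71 − 66) = 70.375 → 70
B = 90 + 0.875 × (159 − 90) = 150.375 → 150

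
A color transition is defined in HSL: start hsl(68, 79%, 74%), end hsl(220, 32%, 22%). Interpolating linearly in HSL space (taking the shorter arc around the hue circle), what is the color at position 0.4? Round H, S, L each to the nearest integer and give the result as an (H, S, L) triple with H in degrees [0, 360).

(129, 60, 53)

Hue arc: Δh = 220 − 68 = 152° (|Δh| ≤ 180, already the shorter path).
H = 68 + 0.4 × (152) = 128.8 → 129°
S = 79 + 0.4 × (32 − 79) = 60.2 → 60%
L = 74 + 0.4 × (22 − 74) = 53.2 → 53%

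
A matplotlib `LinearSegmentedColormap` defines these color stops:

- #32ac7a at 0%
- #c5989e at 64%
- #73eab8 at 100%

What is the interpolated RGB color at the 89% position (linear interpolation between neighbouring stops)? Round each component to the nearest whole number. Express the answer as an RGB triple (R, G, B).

(140, 209, 176)

89% lies between the 64% and 100% stops, so the local fraction is t = (89 − 64)/(100 − 64) = 25/36 ≈ 0.6944.
#c5989e → (197, 152, 158); #73eab8 → (115, 234, 184).
R = 197 + 0.6944 × (115 − 197) = 140.059 → 140
G = 152 + 0.6944 × (234 − 152) = 208.941 → 209
B = 158 + 0.6944 × (184 − 158) = 176.054 → 176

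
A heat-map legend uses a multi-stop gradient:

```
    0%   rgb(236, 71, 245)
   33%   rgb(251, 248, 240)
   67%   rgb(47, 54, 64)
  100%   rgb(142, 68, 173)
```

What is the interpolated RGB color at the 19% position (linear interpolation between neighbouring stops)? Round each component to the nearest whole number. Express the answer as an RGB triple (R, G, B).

19% lies between the 0% and 33% stops, so the local fraction is t = (19 − 0)/(33 − 0) = 19/33 ≈ 0.5758.
R = 236 + 0.5758 × (251 − 236) = 244.637 → 245
G = 71 + 0.5758 × (248 − 71) = 172.917 → 173
B = 245 + 0.5758 × (240 − 245) = 242.121 → 242

(245, 173, 242)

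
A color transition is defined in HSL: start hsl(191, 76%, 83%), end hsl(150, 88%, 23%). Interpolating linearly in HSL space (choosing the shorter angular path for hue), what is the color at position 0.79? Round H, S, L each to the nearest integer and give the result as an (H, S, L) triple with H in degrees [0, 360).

Hue arc: Δh = 150 − 191 = -41° (|Δh| ≤ 180, already the shorter path).
H = 191 + 0.79 × (-41) = 158.61 → 159°
S = 76 + 0.79 × (88 − 76) = 85.48 → 85%
L = 83 + 0.79 × (23 − 83) = 35.6 → 36%

(159, 85, 36)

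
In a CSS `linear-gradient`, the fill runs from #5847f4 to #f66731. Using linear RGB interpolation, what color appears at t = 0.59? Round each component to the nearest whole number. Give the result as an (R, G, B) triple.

(181, 90, 129)

#5847f4 → (88, 71, 244); #f66731 → (246, 103, 49).
R = 88 + 0.59 × (246 − 88) = 88 + 0.59 × 158 = 181.22 → 181
G = 71 + 0.59 × (103 − 71) = 71 + 0.59 × 32 = 89.88 → 90
B = 244 + 0.59 × (49 − 244) = 244 + 0.59 × -195 = 128.95 → 129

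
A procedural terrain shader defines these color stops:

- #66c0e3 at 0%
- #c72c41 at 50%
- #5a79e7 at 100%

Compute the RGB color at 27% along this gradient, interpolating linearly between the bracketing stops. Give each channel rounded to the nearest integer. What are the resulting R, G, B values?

27% lies between the 0% and 50% stops, so the local fraction is t = (27 − 0)/(50 − 0) = 27/50 ≈ 0.54.
#66c0e3 → (102, 192, 227); #c72c41 → (199, 44, 65).
R = 102 + 0.54 × (199 − 102) = 154.38 → 154
G = 192 + 0.54 × (44 − 192) = 112.08 → 112
B = 227 + 0.54 × (65 − 227) = 139.52 → 140

(154, 112, 140)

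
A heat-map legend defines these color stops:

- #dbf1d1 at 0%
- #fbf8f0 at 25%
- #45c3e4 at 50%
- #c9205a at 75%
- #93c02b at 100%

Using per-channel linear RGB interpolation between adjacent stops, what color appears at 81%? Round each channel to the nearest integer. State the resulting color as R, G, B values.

81% lies between the 75% and 100% stops, so the local fraction is t = (81 − 75)/(100 − 75) = 6/25 ≈ 0.24.
#c9205a → (201, 32, 90); #93c02b → (147, 192, 43).
R = 201 + 0.24 × (147 − 201) = 188.04 → 188
G = 32 + 0.24 × (192 − 32) = 70.4 → 70
B = 90 + 0.24 × (43 − 90) = 78.72 → 79

(188, 70, 79)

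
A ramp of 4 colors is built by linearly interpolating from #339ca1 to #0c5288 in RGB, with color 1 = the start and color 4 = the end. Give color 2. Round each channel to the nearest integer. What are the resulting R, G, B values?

With 4 swatches and endpoints inclusive, swatch 2 sits at t = (2 − 1)/(4 − 1) = 1/3 ≈ 0.3333.
#339ca1 → (51, 156, 161); #0c5288 → (12, 82, 136).
R = 51 + 0.3333 × (12 − 51) = 38.001 → 38
G = 156 + 0.3333 × (82 − 156) = 131.336 → 131
B = 161 + 0.3333 × (136 − 161) = 152.667 → 153

(38, 131, 153)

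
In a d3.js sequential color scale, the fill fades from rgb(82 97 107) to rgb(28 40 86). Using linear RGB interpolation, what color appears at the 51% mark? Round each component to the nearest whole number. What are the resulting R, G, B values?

51% corresponds to t = 0.51.
R = 82 + 0.51 × (28 − 82) = 82 + 0.51 × -54 = 54.46 → 54
G = 97 + 0.51 × (40 − 97) = 97 + 0.51 × -57 = 67.93 → 68
B = 107 + 0.51 × (86 − 107) = 107 + 0.51 × -21 = 96.29 → 96

(54, 68, 96)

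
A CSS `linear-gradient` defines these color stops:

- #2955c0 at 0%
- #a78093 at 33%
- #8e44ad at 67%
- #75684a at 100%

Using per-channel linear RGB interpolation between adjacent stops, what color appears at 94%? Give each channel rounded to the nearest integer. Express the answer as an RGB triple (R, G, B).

94% lies between the 67% and 100% stops, so the local fraction is t = (94 − 67)/(100 − 67) = 27/33 ≈ 0.8182.
#8e44ad → (142, 68, 173); #75684a → (117, 104, 74).
R = 142 + 0.8182 × (117 − 142) = 121.545 → 122
G = 68 + 0.8182 × (104 − 68) = 97.455 → 97
B = 173 + 0.8182 × (74 − 173) = 91.998 → 92

(122, 97, 92)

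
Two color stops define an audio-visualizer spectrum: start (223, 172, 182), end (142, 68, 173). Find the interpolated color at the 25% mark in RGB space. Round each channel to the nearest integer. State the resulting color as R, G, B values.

(203, 146, 180)

25% corresponds to t = 0.25.
R = 223 + 0.25 × (142 − 223) = 223 + 0.25 × -81 = 202.75 → 203
G = 172 + 0.25 × (68 − 172) = 172 + 0.25 × -104 = 146 → 146
B = 182 + 0.25 × (173 − 182) = 182 + 0.25 × -9 = 179.75 → 180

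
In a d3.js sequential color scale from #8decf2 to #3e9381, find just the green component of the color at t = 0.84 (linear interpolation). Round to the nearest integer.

G₁ = 236 (from #8decf2), G₂ = 147 (from #3e9381).
G = 236 + 0.84 × (147 − 236) = 161.24 → 161

161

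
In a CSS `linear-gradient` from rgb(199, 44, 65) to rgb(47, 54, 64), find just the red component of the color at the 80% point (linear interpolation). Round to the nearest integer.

77

R = 199 + 0.8 × (47 − 199) = 77.4 → 77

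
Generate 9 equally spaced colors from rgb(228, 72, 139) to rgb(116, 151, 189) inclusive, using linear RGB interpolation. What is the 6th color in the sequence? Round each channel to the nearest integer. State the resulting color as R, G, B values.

With 9 swatches and endpoints inclusive, swatch 6 sits at t = (6 − 1)/(9 − 1) = 5/8 ≈ 0.625.
R = 228 + 0.625 × (116 − 228) = 158 → 158
G = 72 + 0.625 × (151 − 72) = 121.375 → 121
B = 139 + 0.625 × (189 − 139) = 170.25 → 170

(158, 121, 170)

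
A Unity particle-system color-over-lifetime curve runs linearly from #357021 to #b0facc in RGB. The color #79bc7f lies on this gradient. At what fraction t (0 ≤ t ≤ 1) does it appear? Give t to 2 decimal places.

0.55

Invert the lerp on the B channel (largest span, 171): t = (127 − 33) / (204 − 33) = 94/171 = 0.54971.
Check on R: (121 − 53)/(176 − 53) = 0.5528 ✓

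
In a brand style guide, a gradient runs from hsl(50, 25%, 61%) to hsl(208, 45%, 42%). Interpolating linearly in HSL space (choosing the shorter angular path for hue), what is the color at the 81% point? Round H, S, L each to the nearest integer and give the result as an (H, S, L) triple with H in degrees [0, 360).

(178, 41, 46)

Hue arc: Δh = 208 − 50 = 158° (|Δh| ≤ 180, already the shorter path).
H = 50 + 0.81 × (158) = 177.98 → 178°
S = 25 + 0.81 × (45 − 25) = 41.2 → 41%
L = 61 + 0.81 × (42 − 61) = 45.61 → 46%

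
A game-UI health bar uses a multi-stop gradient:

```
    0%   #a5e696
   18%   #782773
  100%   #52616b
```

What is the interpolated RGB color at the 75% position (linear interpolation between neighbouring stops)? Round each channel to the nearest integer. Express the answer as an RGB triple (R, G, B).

75% lies between the 18% and 100% stops, so the local fraction is t = (75 − 18)/(100 − 18) = 57/82 ≈ 0.6951.
#782773 → (120, 39, 115); #52616b → (82, 97, 107).
R = 120 + 0.6951 × (82 − 120) = 93.586 → 94
G = 39 + 0.6951 × (97 − 39) = 79.316 → 79
B = 115 + 0.6951 × (107 − 115) = 109.439 → 109

(94, 79, 109)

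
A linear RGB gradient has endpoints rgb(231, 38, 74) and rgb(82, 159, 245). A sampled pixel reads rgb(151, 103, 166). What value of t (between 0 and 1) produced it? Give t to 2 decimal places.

0.54

Invert the lerp on the B channel (largest span, 171): t = (166 − 74) / (245 − 74) = 92/171 = 0.53801.
Check on R: (151 − 231)/(82 − 231) = 0.5369 ✓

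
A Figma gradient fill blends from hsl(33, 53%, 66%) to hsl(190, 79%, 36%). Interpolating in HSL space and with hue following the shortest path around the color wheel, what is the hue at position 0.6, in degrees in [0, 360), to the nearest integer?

127

Hue arc: Δh = 190 − 33 = 157° (|Δh| ≤ 180, already the shorter path).
H = 33 + 0.6 × (157) = 127.2 → 127°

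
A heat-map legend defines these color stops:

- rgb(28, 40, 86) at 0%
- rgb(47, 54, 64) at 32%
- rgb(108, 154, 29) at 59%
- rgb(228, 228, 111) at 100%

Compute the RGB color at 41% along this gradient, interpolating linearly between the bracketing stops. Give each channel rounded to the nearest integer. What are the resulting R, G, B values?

41% lies between the 32% and 59% stops, so the local fraction is t = (41 − 32)/(59 − 32) = 9/27 ≈ 0.3333.
R = 47 + 0.3333 × (108 − 47) = 67.331 → 67
G = 54 + 0.3333 × (154 − 54) = 87.33 → 87
B = 64 + 0.3333 × (29 − 64) = 52.334 → 52

(67, 87, 52)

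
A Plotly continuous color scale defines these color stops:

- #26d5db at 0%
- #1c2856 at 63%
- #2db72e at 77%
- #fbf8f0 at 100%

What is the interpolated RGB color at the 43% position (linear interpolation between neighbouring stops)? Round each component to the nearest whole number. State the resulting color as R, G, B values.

43% lies between the 0% and 63% stops, so the local fraction is t = (43 − 0)/(63 − 0) = 43/63 ≈ 0.6825.
#26d5db → (38, 213, 219); #1c2856 → (28, 40, 86).
R = 38 + 0.6825 × (28 − 38) = 31.175 → 31
G = 213 + 0.6825 × (40 − 213) = 94.927 → 95
B = 219 + 0.6825 × (86 − 219) = 128.228 → 128

(31, 95, 128)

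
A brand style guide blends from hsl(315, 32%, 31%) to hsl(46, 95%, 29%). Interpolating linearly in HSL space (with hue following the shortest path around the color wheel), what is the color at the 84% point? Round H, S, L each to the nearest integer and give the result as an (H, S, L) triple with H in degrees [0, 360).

Hue: 46 − 315 = -269°, but |-269| > 180 so the shorter arc goes the other way: Δh = -269 + 360 = 91°.
H = 315 + 0.84 × (91) = 391.44 → 391 → 391 mod 360 = 31°
S = 32 + 0.84 × (95 − 32) = 84.92 → 85%
L = 31 + 0.84 × (29 − 31) = 29.32 → 29%

(31, 85, 29)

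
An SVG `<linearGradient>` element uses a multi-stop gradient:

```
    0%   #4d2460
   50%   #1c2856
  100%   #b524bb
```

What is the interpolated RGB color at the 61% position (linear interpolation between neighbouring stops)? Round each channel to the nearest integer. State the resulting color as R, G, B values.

(62, 39, 108)

61% lies between the 50% and 100% stops, so the local fraction is t = (61 − 50)/(100 − 50) = 11/50 ≈ 0.22.
#1c2856 → (28, 40, 86); #b524bb → (181, 36, 187).
R = 28 + 0.22 × (181 − 28) = 61.66 → 62
G = 40 + 0.22 × (36 − 40) = 39.12 → 39
B = 86 + 0.22 × (187 − 86) = 108.22 → 108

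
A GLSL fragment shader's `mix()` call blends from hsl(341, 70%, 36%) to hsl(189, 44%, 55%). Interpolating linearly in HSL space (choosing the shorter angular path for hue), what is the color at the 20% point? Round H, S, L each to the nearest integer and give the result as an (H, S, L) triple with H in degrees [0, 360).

Hue arc: Δh = 189 − 341 = -152° (|Δh| ≤ 180, already the shorter path).
H = 341 + 0.2 × (-152) = 310.6 → 311°
S = 70 + 0.2 × (44 − 70) = 64.8 → 65%
L = 36 + 0.2 × (55 − 36) = 39.8 → 40%

(311, 65, 40)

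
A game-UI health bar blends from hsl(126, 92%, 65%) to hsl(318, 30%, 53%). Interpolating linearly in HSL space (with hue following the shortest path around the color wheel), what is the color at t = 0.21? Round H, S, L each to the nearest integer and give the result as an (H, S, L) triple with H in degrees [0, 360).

(91, 79, 62)

Hue: 318 − 126 = 192°, but |192| > 180 so the shorter arc goes the other way: Δh = 192 − 360 = -168°.
H = 126 + 0.21 × (-168) = 90.72 → 91°
S = 92 + 0.21 × (30 − 92) = 78.98 → 79%
L = 65 + 0.21 × (53 − 65) = 62.48 → 62%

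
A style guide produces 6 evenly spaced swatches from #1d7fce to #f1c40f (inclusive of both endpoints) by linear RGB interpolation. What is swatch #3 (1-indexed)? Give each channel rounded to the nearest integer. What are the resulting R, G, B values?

With 6 swatches and endpoints inclusive, swatch 3 sits at t = (3 − 1)/(6 − 1) = 2/5 ≈ 0.4.
#1d7fce → (29, 127, 206); #f1c40f → (241, 196, 15).
R = 29 + 0.4 × (241 − 29) = 113.8 → 114
G = 127 + 0.4 × (196 − 127) = 154.6 → 155
B = 206 + 0.4 × (15 − 206) = 129.6 → 130

(114, 155, 130)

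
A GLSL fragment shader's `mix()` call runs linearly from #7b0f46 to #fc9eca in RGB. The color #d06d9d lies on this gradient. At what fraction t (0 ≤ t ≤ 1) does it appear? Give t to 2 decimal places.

0.66

Invert the lerp on the G channel (largest span, 143): t = (109 − 15) / (158 − 15) = 94/143 = 0.65734.
Check on R: (208 − 123)/(252 − 123) = 0.6589 ✓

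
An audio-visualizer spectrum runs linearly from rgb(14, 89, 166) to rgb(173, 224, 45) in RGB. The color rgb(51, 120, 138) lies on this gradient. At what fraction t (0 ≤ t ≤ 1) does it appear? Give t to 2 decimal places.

0.23

Invert the lerp on the R channel (largest span, 159): t = (51 − 14) / (173 − 14) = 37/159 = 0.2327.
Check on G: (120 − 89)/(224 − 89) = 0.2296 ✓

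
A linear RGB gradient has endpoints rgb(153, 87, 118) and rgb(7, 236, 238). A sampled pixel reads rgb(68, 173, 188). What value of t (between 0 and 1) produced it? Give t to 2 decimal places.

Invert the lerp on the G channel (largest span, 149): t = (173 − 87) / (236 − 87) = 86/149 = 0.57718.
Check on R: (68 − 153)/(7 − 153) = 0.5822 ✓

0.58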